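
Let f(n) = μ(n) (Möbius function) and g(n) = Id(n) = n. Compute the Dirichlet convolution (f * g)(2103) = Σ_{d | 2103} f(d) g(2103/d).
(μ * Id)(2103) = 1400

Divisors of 2103: [1, 3, 701, 2103]. For each d | 2103:
  d = 1: μ(1) · Id(2103/1) = 1 · 2103 = 2103
  d = 3: μ(3) · Id(2103/3) = -1 · 701 = -701
  d = 701: μ(701) · Id(2103/701) = -1 · 3 = -3
  d = 2103: μ(2103) · Id(2103/2103) = 1 · 1 = 1
Summing: (μ * Id)(2103) = 2103 + -701 + -3 + 1 = 1400.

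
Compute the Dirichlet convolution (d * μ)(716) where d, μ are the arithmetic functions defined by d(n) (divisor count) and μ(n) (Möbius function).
(d * μ)(716) = 1

Divisors of 716: [1, 2, 4, 179, 358, 716]. For each d | 716:
  d = 1: d(1) · μ(716/1) = 1 · 0 = 0
  d = 2: d(2) · μ(716/2) = 2 · 1 = 2
  d = 4: d(4) · μ(716/4) = 3 · -1 = -3
  d = 179: d(179) · μ(716/179) = 2 · 0 = 0
  d = 358: d(358) · μ(716/358) = 4 · -1 = -4
  d = 716: d(716) · μ(716/716) = 6 · 1 = 6
Summing: (d * μ)(716) = 0 + 2 + -3 + 0 + -4 + 6 = 1.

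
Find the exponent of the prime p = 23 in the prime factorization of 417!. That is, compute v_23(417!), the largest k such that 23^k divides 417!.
v_23(417!) = 18

Legendre's formula: v_p(n!) = Σ_{k ≥ 1} ⌊n / p^k⌋. For p = 23, n = 417, the terms are:
  ⌊417/23^1⌋ = ⌊417/23⌋ = 18
(the next term ⌊417/23^2⌋ = 0, terminating the sum). Summing: v_23(417!) = 18 = 18.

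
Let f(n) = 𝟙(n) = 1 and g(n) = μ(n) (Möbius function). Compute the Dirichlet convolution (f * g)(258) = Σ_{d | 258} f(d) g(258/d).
(𝟙 * μ)(258) = 0

Divisors of 258: [1, 2, 3, 6, 43, 86, 129, 258]. For each d | 258:
  d = 1: 𝟙(1) · μ(258/1) = 1 · -1 = -1
  d = 2: 𝟙(2) · μ(258/2) = 1 · 1 = 1
  d = 3: 𝟙(3) · μ(258/3) = 1 · 1 = 1
  d = 6: 𝟙(6) · μ(258/6) = 1 · -1 = -1
  d = 43: 𝟙(43) · μ(258/43) = 1 · 1 = 1
  d = 86: 𝟙(86) · μ(258/86) = 1 · -1 = -1
  d = 129: 𝟙(129) · μ(258/129) = 1 · -1 = -1
  d = 258: 𝟙(258) · μ(258/258) = 1 · 1 = 1
Summing: (𝟙 * μ)(258) = -1 + 1 + 1 + -1 + 1 + -1 + -1 + 1 = 0.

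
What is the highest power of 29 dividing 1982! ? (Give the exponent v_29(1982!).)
v_29(1982!) = 70

Legendre's formula: v_p(n!) = Σ_{k ≥ 1} ⌊n / p^k⌋. For p = 29, n = 1982, the terms are:
  ⌊1982/29^1⌋ = ⌊1982/29⌋ = 68
  ⌊1982/29^2⌋ = ⌊1982/841⌋ = 2
(the next term ⌊1982/29^3⌋ = 0, terminating the sum). Summing: v_29(1982!) = 68 + 2 = 70.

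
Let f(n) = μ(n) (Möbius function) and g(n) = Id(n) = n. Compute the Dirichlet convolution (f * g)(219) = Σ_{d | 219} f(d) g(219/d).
(μ * Id)(219) = 144

Divisors of 219: [1, 3, 73, 219]. For each d | 219:
  d = 1: μ(1) · Id(219/1) = 1 · 219 = 219
  d = 3: μ(3) · Id(219/3) = -1 · 73 = -73
  d = 73: μ(73) · Id(219/73) = -1 · 3 = -3
  d = 219: μ(219) · Id(219/219) = 1 · 1 = 1
Summing: (μ * Id)(219) = 219 + -73 + -3 + 1 = 144.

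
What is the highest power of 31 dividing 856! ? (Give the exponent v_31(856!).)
v_31(856!) = 27

Legendre's formula: v_p(n!) = Σ_{k ≥ 1} ⌊n / p^k⌋. For p = 31, n = 856, the terms are:
  ⌊856/31^1⌋ = ⌊856/31⌋ = 27
(the next term ⌊856/31^2⌋ = 0, terminating the sum). Summing: v_31(856!) = 27 = 27.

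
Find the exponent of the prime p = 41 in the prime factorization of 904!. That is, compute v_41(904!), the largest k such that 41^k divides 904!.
v_41(904!) = 22

Legendre's formula: v_p(n!) = Σ_{k ≥ 1} ⌊n / p^k⌋. For p = 41, n = 904, the terms are:
  ⌊904/41^1⌋ = ⌊904/41⌋ = 22
(the next term ⌊904/41^2⌋ = 0, terminating the sum). Summing: v_41(904!) = 22 = 22.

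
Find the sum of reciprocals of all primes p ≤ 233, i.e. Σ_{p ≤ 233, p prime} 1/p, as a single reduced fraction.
Σ 1/p = 8762990377702925264993654890050782886250854676753323401606562622367345144099360398279019780479/4445236185272185438169240794291312557432222642727183809026451438704160103479600800432029464270

π(233) = 51, so the primes ≤ 233 are [2, 3, 5, 7, 11, 13, 17, 19, 23, 29, 31, 37, 41, 43, 47, 53, 59, 61, 67, 71, 73, 79, 83, 89, 97, 101, 103, 107, 109, 113, 127, 131, 137, 139, 149, 151, 157, 163, 167, 173, 179, 181, 191, 193, 197, 199, 211, 223, 227, 229, 233]. Summing 1/p over these primes: 8762990377702925264993654890050782886250854676753323401606562622367345144099360398279019780479/4445236185272185438169240794291312557432222642727183809026451438704160103479600800432029464270 ≈ 1.9713. Mertens estimate ln ln(233) + 0.2615 ≈ 1.9573.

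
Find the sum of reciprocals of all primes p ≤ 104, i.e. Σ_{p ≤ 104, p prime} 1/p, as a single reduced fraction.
Σ 1/p = 43710588286712969019768170103664304877397/23984823528925228172706521638692258396210

π(104) = 27, so the primes ≤ 104 are [2, 3, 5, 7, 11, 13, 17, 19, 23, 29, 31, 37, 41, 43, 47, 53, 59, 61, 67, 71, 73, 79, 83, 89, 97, 101, 103]. Summing 1/p over these primes: 43710588286712969019768170103664304877397/23984823528925228172706521638692258396210 ≈ 1.8224. Mertens estimate ln ln(104) + 0.2615 ≈ 1.7972.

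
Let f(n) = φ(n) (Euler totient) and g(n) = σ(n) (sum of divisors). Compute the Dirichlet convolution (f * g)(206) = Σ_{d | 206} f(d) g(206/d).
(φ * σ)(206) = 824

Divisors of 206: [1, 2, 103, 206]. For each d | 206:
  d = 1: φ(1) · σ(206/1) = 1 · 312 = 312
  d = 2: φ(2) · σ(206/2) = 1 · 104 = 104
  d = 103: φ(103) · σ(206/103) = 102 · 3 = 306
  d = 206: φ(206) · σ(206/206) = 102 · 1 = 102
Summing: (φ * σ)(206) = 312 + 104 + 306 + 102 = 824.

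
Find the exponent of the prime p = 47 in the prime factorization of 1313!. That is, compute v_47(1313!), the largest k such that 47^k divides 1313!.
v_47(1313!) = 27

Legendre's formula: v_p(n!) = Σ_{k ≥ 1} ⌊n / p^k⌋. For p = 47, n = 1313, the terms are:
  ⌊1313/47^1⌋ = ⌊1313/47⌋ = 27
(the next term ⌊1313/47^2⌋ = 0, terminating the sum). Summing: v_47(1313!) = 27 = 27.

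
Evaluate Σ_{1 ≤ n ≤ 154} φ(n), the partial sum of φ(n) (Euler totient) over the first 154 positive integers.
Σ_{n ≤ 154} φ(n) = 7236

Compute φ(n) for each 1 ≤ n ≤ 154: φ(1) = 1, φ(2) = 1, φ(3) = 2, φ(4) = 2, φ(5) = 4, φ(6) = 2, φ(7) = 6, φ(8) = 4, φ(9) = 6, φ(10) = 4, φ(11) = 10, φ(12) = 4, φ(13) = 12, φ(14) = 6, φ(15) = 8, φ(16) = 8, φ(17) = 16, φ(18) = 6, φ(19) = 18, φ(20) = 8, φ(21) = 12, φ(22) = 10, φ(23) = 22, φ(24) = 8, φ(25) = 20, φ(26) = 12, φ(27) = 18, φ(28) = 12, φ(29) = 28, φ(30) = 8, φ(31) = 30, φ(32) = 16, φ(33) = 20, φ(34) = 16, φ(35) = 24, φ(36) = 12, φ(37) = 36, φ(38) = 18, φ(39) = 24, φ(40) = 16, φ(41) = 40, φ(42) = 12, φ(43) = 42, φ(44) = 20, φ(45) = 24, φ(46) = 22, φ(47) = 46, φ(48) = 16, φ(49) = 42, φ(50) = 20, φ(51) = 32, φ(52) = 24, φ(53) = 52, φ(54) = 18, φ(55) = 40, φ(56) = 24, φ(57) = 36, φ(58) = 28, φ(59) = 58, φ(60) = 16, φ(61) = 60, φ(62) = 30, φ(63) = 36, φ(64) = 32, φ(65) = 48, φ(66) = 20, φ(67) = 66, φ(68) = 32, φ(69) = 44, φ(70) = 24, φ(71) = 70, φ(72) = 24, φ(73) = 72, φ(74) = 36, φ(75) = 40, φ(76) = 36, φ(77) = 60, φ(78) = 24, φ(79) = 78, φ(80) = 32, φ(81) = 54, φ(82) = 40, φ(83) = 82, φ(84) = 24, φ(85) = 64, φ(86) = 42, φ(87) = 56, φ(88) = 40, φ(89) = 88, φ(90) = 24, φ(91) = 72, φ(92) = 44, φ(93) = 60, φ(94) = 46, φ(95) = 72, φ(96) = 32, φ(97) = 96, φ(98) = 42, φ(99) = 60, φ(100) = 40, φ(101) = 100, φ(102) = 32, φ(103) = 102, φ(104) = 48, φ(105) = 48, φ(106) = 52, φ(107) = 106, φ(108) = 36, φ(109) = 108, φ(110) = 40, φ(111) = 72, φ(112) = 48, φ(113) = 112, φ(114) = 36, φ(115) = 88, φ(116) = 56, φ(117) = 72, φ(118) = 58, φ(119) = 96, φ(120) = 32, φ(121) = 110, φ(122) = 60, φ(123) = 80, φ(124) = 60, φ(125) = 100, φ(126) = 36, φ(127) = 126, φ(128) = 64, φ(129) = 84, φ(130) = 48, φ(131) = 130, φ(132) = 40, φ(133) = 108, φ(134) = 66, φ(135) = 72, φ(136) = 64, φ(137) = 136, φ(138) = 44, φ(139) = 138, φ(140) = 48, φ(141) = 92, φ(142) = 70, φ(143) = 120, φ(144) = 48, φ(145) = 112, φ(146) = 72, φ(147) = 84, φ(148) = 72, φ(149) = 148, φ(150) = 40, φ(151) = 150, φ(152) = 72, φ(153) = 96, φ(154) = 60. Summing all 154 values: 7236. (Average order: Σ_{n ≤ x} φ(n) ~ (3/π²) x². For x = 154, (3/π²)·154² ≈ 7208.80.)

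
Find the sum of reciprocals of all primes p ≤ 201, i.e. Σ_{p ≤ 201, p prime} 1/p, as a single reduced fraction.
Σ 1/p = 15202313841027497739047080375538859939135227730139536997746371469607707132833646367/7799922041683461553249199106329813876687996789903550945093032474868511536164700810

π(201) = 46, so the primes ≤ 201 are [2, 3, 5, 7, 11, 13, 17, 19, 23, 29, 31, 37, 41, 43, 47, 53, 59, 61, 67, 71, 73, 79, 83, 89, 97, 101, 103, 107, 109, 113, 127, 131, 137, 139, 149, 151, 157, 163, 167, 173, 179, 181, 191, 193, 197, 199]. Summing 1/p over these primes: 15202313841027497739047080375538859939135227730139536997746371469607707132833646367/7799922041683461553249199106329813876687996789903550945093032474868511536164700810 ≈ 1.9490. Mertens estimate ln ln(201) + 0.2615 ≈ 1.9298.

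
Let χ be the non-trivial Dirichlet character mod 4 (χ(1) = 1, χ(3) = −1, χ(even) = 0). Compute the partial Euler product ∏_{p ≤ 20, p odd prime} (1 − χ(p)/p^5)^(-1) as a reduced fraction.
∏ = 8959395755957897476417566375/8993950909687588250159808512

The odd primes p ≤ 20 are [3, 5, 7, 11, 13, 17, 19]. For each, χ(p) = 1 if p ≡ 1 mod 4, χ(p) = −1 if p ≡ 3 mod 4. Taking (1 − χ(p)/p^5)^(-1) = p^5/(p^5 − χ(p)): (1 − (-1)/3^5)^(-1) · (1 − (1)/5^5)^(-1) · (1 − (-1)/7^5)^(-1) · (1 − (-1)/11^5)^(-1) · (1 − (1)/13^5)^(-1) · (1 − (1)/17^5)^(-1) · (1 − (-1)/19^5)^(-1) = 8959395755957897476417566375/8993950909687588250159808512.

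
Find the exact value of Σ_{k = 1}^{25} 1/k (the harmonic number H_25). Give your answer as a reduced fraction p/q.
H_25 = 34052522467/8923714800

Direct summation: H_25 = 1 + 1/2 + ... + 1/25. The least common denominator is lcm(1, ..., 25) = 26771144400; over this denominator the numerator is 26771144400 + 13385572200 + 8923714800 + 6692786100 + 5354228880 + 4461857400 + 3824449200 + 3346393050 + 2974571600 + 2677114440 + 2433740400 + 2230928700 + 2059318800 + 1912224600 + 1784742960 + 1673196525 + 1574773200 + 1487285800 + 1409007600 + 1338557220 + 1274816400 + 1216870200 + 1163962800 + 1115464350 + 1070845776 = 102157567401, so H_25 = 102157567401/26771144400; reducing by gcd(102157567401, 26771144400) = 3 gives 34052522467/8923714800 ≈ 3.81596. (The PNT-adjacent estimate ln(25) + γ ≈ 3.79609 matches within O(1/n).)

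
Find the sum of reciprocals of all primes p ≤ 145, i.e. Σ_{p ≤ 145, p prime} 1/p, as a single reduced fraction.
Σ 1/p = 18825509850919239131453102166593625244431364344421618363/10014646650599190067509233131649940057366334653200433090

π(145) = 34, so the primes ≤ 145 are [2, 3, 5, 7, 11, 13, 17, 19, 23, 29, 31, 37, 41, 43, 47, 53, 59, 61, 67, 71, 73, 79, 83, 89, 97, 101, 103, 107, 109, 113, 127, 131, 137, 139]. Summing 1/p over these primes: 18825509850919239131453102166593625244431364344421618363/10014646650599190067509233131649940057366334653200433090 ≈ 1.8798. Mertens estimate ln ln(145) + 0.2615 ≈ 1.8663.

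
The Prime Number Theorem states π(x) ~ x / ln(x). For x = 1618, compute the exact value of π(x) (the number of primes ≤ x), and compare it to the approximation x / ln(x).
π(1618) = 255;  x/ln(x) ≈ 218.98;  relative error ≈ 14.13%.

Directly count primes up to 1618: π(1618) = 255. The PNT approximation gives 1618/ln(1618) ≈ 1618/7.38895 ≈ 218.98. Relative error (π(x) − x/ln(x)) / π(x) ≈ 14.13%; the approximation is known to undercount slightly (Li(x) is a better estimate).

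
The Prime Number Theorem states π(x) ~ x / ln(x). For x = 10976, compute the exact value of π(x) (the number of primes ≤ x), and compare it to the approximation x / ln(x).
π(10976) = 1332;  x/ln(x) ≈ 1179.78;  relative error ≈ 11.43%.

Directly count primes up to 10976: π(10976) = 1332. The PNT approximation gives 10976/ln(10976) ≈ 10976/9.30347 ≈ 1179.78. Relative error (π(x) − x/ln(x)) / π(x) ≈ 11.43%; the approximation is known to undercount slightly (Li(x) is a better estimate).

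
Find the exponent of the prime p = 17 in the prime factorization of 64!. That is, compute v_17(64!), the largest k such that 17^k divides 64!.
v_17(64!) = 3

Legendre's formula: v_p(n!) = Σ_{k ≥ 1} ⌊n / p^k⌋. For p = 17, n = 64, the terms are:
  ⌊64/17^1⌋ = ⌊64/17⌋ = 3
(the next term ⌊64/17^2⌋ = 0, terminating the sum). Summing: v_17(64!) = 3 = 3.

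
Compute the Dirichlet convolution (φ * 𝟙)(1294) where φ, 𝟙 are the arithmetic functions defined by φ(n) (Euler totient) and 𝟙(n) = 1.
(φ * 𝟙)(1294) = 1294

Divisors of 1294: [1, 2, 647, 1294]. For each d | 1294:
  d = 1: φ(1) · 𝟙(1294/1) = 1 · 1 = 1
  d = 2: φ(2) · 𝟙(1294/2) = 1 · 1 = 1
  d = 647: φ(647) · 𝟙(1294/647) = 646 · 1 = 646
  d = 1294: φ(1294) · 𝟙(1294/1294) = 646 · 1 = 646
Summing: (φ * 𝟙)(1294) = 1 + 1 + 646 + 646 = 1294.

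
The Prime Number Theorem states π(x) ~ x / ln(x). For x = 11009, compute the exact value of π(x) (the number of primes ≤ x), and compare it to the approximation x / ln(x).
π(11009) = 1336;  x/ln(x) ≈ 1182.94;  relative error ≈ 11.46%.

Directly count primes up to 11009: π(11009) = 1336. The PNT approximation gives 11009/ln(11009) ≈ 11009/9.30647 ≈ 1182.94. Relative error (π(x) − x/ln(x)) / π(x) ≈ 11.46%; the approximation is known to undercount slightly (Li(x) is a better estimate).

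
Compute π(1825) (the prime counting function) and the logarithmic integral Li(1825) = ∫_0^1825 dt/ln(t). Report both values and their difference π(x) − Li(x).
π(1825) = 281;  Li(1825) ≈ 291.65;  π(x) − Li(x) ≈ -10.65.

Direct count of primes ≤ 1825 gives π(1825) = 281. Numerical evaluation of the logarithmic integral gives Li(1825) ≈ 291.65. The difference π(x) − Li(x) ≈ -10.65 is typically negative for small/moderate x (Li(x) overestimates), though Littlewood's theorem shows this sign changes infinitely often.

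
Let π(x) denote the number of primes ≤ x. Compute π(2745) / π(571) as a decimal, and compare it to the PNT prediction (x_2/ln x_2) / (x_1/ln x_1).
π(2745)/π(571) = 400/105 ≈ 3.8095;  PNT prediction ≈ 3.8540.

π(571) = 105 and π(2745) = 400, so π(2745)/π(571) ≈ 3.8095. The PNT-predicted ratio is (2745/ln(2745)) / (571/ln(571)) ≈ 3.8540. The two agree to within a few percent, as expected.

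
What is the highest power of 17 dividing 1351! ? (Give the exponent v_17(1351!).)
v_17(1351!) = 83

Legendre's formula: v_p(n!) = Σ_{k ≥ 1} ⌊n / p^k⌋. For p = 17, n = 1351, the terms are:
  ⌊1351/17^1⌋ = ⌊1351/17⌋ = 79
  ⌊1351/17^2⌋ = ⌊1351/289⌋ = 4
(the next term ⌊1351/17^3⌋ = 0, terminating the sum). Summing: v_17(1351!) = 79 + 4 = 83.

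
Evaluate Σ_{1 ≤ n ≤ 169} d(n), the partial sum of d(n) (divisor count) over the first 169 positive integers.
Σ_{n ≤ 169} d(n) = 897

Compute d(n) for each 1 ≤ n ≤ 169: d(1) = 1, d(2) = 2, d(3) = 2, d(4) = 3, d(5) = 2, d(6) = 4, d(7) = 2, d(8) = 4, d(9) = 3, d(10) = 4, d(11) = 2, d(12) = 6, d(13) = 2, d(14) = 4, d(15) = 4, d(16) = 5, d(17) = 2, d(18) = 6, d(19) = 2, d(20) = 6, d(21) = 4, d(22) = 4, d(23) = 2, d(24) = 8, d(25) = 3, d(26) = 4, d(27) = 4, d(28) = 6, d(29) = 2, d(30) = 8, d(31) = 2, d(32) = 6, d(33) = 4, d(34) = 4, d(35) = 4, d(36) = 9, d(37) = 2, d(38) = 4, d(39) = 4, d(40) = 8, d(41) = 2, d(42) = 8, d(43) = 2, d(44) = 6, d(45) = 6, d(46) = 4, d(47) = 2, d(48) = 10, d(49) = 3, d(50) = 6, d(51) = 4, d(52) = 6, d(53) = 2, d(54) = 8, d(55) = 4, d(56) = 8, d(57) = 4, d(58) = 4, d(59) = 2, d(60) = 12, d(61) = 2, d(62) = 4, d(63) = 6, d(64) = 7, d(65) = 4, d(66) = 8, d(67) = 2, d(68) = 6, d(69) = 4, d(70) = 8, d(71) = 2, d(72) = 12, d(73) = 2, d(74) = 4, d(75) = 6, d(76) = 6, d(77) = 4, d(78) = 8, d(79) = 2, d(80) = 10, d(81) = 5, d(82) = 4, d(83) = 2, d(84) = 12, d(85) = 4, d(86) = 4, d(87) = 4, d(88) = 8, d(89) = 2, d(90) = 12, d(91) = 4, d(92) = 6, d(93) = 4, d(94) = 4, d(95) = 4, d(96) = 12, d(97) = 2, d(98) = 6, d(99) = 6, d(100) = 9, d(101) = 2, d(102) = 8, d(103) = 2, d(104) = 8, d(105) = 8, d(106) = 4, d(107) = 2, d(108) = 12, d(109) = 2, d(110) = 8, d(111) = 4, d(112) = 10, d(113) = 2, d(114) = 8, d(115) = 4, d(116) = 6, d(117) = 6, d(118) = 4, d(119) = 4, d(120) = 16, d(121) = 3, d(122) = 4, d(123) = 4, d(124) = 6, d(125) = 4, d(126) = 12, d(127) = 2, d(128) = 8, d(129) = 4, d(130) = 8, d(131) = 2, d(132) = 12, d(133) = 4, d(134) = 4, d(135) = 8, d(136) = 8, d(137) = 2, d(138) = 8, d(139) = 2, d(140) = 12, d(141) = 4, d(142) = 4, d(143) = 4, d(144) = 15, d(145) = 4, d(146) = 4, d(147) = 6, d(148) = 6, d(149) = 2, d(150) = 12, d(151) = 2, d(152) = 8, d(153) = 6, d(154) = 8, d(155) = 4, d(156) = 12, d(157) = 2, d(158) = 4, d(159) = 4, d(160) = 12, d(161) = 4, d(162) = 10, d(163) = 2, d(164) = 6, d(165) = 8, d(166) = 4, d(167) = 2, d(168) = 16, d(169) = 3. Summing all 169 values: 897. (Dirichlet's divisor formula: Σ_{n ≤ x} d(n) = x ln(x) + (2γ − 1) x + O(√x). For x = 169, the asymptotic estimate is ≈ 893.05.)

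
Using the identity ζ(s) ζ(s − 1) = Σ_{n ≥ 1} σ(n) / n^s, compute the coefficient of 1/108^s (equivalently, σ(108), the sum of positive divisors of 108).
σ(108) = 280

In the product (Σ m^0/m^s)(Σ k / k^s) = Σ (Σ_{d | n} d) / n^s, the coefficient of 1/n^s is σ(n) = Σ_{d | n} d. For n = 108, divisors are [1, 2, 3, 4, 6, 9, 12, 18, 27, 36, 54, 108]; summing: σ(108) = 280.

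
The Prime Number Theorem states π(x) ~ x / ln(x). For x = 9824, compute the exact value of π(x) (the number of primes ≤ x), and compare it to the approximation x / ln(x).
π(9824) = 1211;  x/ln(x) ≈ 1068.69;  relative error ≈ 11.75%.

Directly count primes up to 9824: π(9824) = 1211. The PNT approximation gives 9824/ln(9824) ≈ 9824/9.19258 ≈ 1068.69. Relative error (π(x) − x/ln(x)) / π(x) ≈ 11.75%; the approximation is known to undercount slightly (Li(x) is a better estimate).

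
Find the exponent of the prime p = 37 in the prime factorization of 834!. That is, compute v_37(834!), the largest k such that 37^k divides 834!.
v_37(834!) = 22

Legendre's formula: v_p(n!) = Σ_{k ≥ 1} ⌊n / p^k⌋. For p = 37, n = 834, the terms are:
  ⌊834/37^1⌋ = ⌊834/37⌋ = 22
(the next term ⌊834/37^2⌋ = 0, terminating the sum). Summing: v_37(834!) = 22 = 22.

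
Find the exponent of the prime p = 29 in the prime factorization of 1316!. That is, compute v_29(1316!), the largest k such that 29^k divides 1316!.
v_29(1316!) = 46

Legendre's formula: v_p(n!) = Σ_{k ≥ 1} ⌊n / p^k⌋. For p = 29, n = 1316, the terms are:
  ⌊1316/29^1⌋ = ⌊1316/29⌋ = 45
  ⌊1316/29^2⌋ = ⌊1316/841⌋ = 1
(the next term ⌊1316/29^3⌋ = 0, terminating the sum). Summing: v_29(1316!) = 45 + 1 = 46.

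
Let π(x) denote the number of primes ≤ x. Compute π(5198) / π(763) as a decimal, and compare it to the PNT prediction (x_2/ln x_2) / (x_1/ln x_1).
π(5198)/π(763) = 692/135 ≈ 5.1259;  PNT prediction ≈ 5.2848.

π(763) = 135 and π(5198) = 692, so π(5198)/π(763) ≈ 5.1259. The PNT-predicted ratio is (5198/ln(5198)) / (763/ln(763)) ≈ 5.2848. The two agree to within a few percent, as expected.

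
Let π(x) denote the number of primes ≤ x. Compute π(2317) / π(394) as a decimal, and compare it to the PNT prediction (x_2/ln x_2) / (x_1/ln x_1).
π(2317)/π(394) = 344/77 ≈ 4.4675;  PNT prediction ≈ 4.5360.

π(394) = 77 and π(2317) = 344, so π(2317)/π(394) ≈ 4.4675. The PNT-predicted ratio is (2317/ln(2317)) / (394/ln(394)) ≈ 4.5360. The two agree to within a few percent, as expected.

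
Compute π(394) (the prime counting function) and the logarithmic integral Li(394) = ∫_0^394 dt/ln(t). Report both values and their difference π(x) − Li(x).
π(394) = 77;  Li(394) ≈ 84.42;  π(x) − Li(x) ≈ -7.42.

Direct count of primes ≤ 394 gives π(394) = 77. Numerical evaluation of the logarithmic integral gives Li(394) ≈ 84.42. The difference π(x) − Li(x) ≈ -7.42 is typically negative for small/moderate x (Li(x) overestimates), though Littlewood's theorem shows this sign changes infinitely often.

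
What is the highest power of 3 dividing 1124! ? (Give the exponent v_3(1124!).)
v_3(1124!) = 557

Legendre's formula: v_p(n!) = Σ_{k ≥ 1} ⌊n / p^k⌋. For p = 3, n = 1124, the terms are:
  ⌊1124/3^1⌋ = ⌊1124/3⌋ = 374
  ⌊1124/3^2⌋ = ⌊1124/9⌋ = 124
  ⌊1124/3^3⌋ = ⌊1124/27⌋ = 41
  ⌊1124/3^4⌋ = ⌊1124/81⌋ = 13
  ⌊1124/3^5⌋ = ⌊1124/243⌋ = 4
  ⌊1124/3^6⌋ = ⌊1124/729⌋ = 1
(the next term ⌊1124/3^7⌋ = 0, terminating the sum). Summing: v_3(1124!) = 374 + 124 + 41 + 13 + 4 + 1 = 557.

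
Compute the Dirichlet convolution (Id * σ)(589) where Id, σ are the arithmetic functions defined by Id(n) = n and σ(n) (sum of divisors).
(Id * σ)(589) = 2457

Divisors of 589: [1, 19, 31, 589]. For each d | 589:
  d = 1: Id(1) · σ(589/1) = 1 · 640 = 640
  d = 19: Id(19) · σ(589/19) = 19 · 32 = 608
  d = 31: Id(31) · σ(589/31) = 31 · 20 = 620
  d = 589: Id(589) · σ(589/589) = 589 · 1 = 589
Summing: (Id * σ)(589) = 640 + 608 + 620 + 589 = 2457.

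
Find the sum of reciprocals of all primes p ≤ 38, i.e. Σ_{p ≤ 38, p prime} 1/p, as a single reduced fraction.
Σ 1/p = 11819186711467/7420738134810

π(38) = 12, so the primes ≤ 38 are [2, 3, 5, 7, 11, 13, 17, 19, 23, 29, 31, 37]. Summing 1/p over these primes: 11819186711467/7420738134810 ≈ 1.5927. Mertens estimate ln ln(38) + 0.2615 ≈ 1.5528.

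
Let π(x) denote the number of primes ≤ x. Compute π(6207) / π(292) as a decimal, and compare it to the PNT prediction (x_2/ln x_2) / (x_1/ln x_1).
π(6207)/π(292) = 807/61 ≈ 13.2295;  PNT prediction ≈ 13.8170.

π(292) = 61 and π(6207) = 807, so π(6207)/π(292) ≈ 13.2295. The PNT-predicted ratio is (6207/ln(6207)) / (292/ln(292)) ≈ 13.8170. The two agree to within a few percent, as expected.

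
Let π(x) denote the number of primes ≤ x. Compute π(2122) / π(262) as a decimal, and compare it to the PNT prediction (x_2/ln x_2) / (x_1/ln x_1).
π(2122)/π(262) = 319/55 ≈ 5.8000;  PNT prediction ≈ 5.8876.

π(262) = 55 and π(2122) = 319, so π(2122)/π(262) ≈ 5.8000. The PNT-predicted ratio is (2122/ln(2122)) / (262/ln(262)) ≈ 5.8876. The two agree to within a few percent, as expected.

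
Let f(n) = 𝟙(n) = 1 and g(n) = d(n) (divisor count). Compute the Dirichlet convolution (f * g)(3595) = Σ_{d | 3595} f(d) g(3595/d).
(𝟙 * d)(3595) = 9

Divisors of 3595: [1, 5, 719, 3595]. For each d | 3595:
  d = 1: 𝟙(1) · d(3595/1) = 1 · 4 = 4
  d = 5: 𝟙(5) · d(3595/5) = 1 · 2 = 2
  d = 719: 𝟙(719) · d(3595/719) = 1 · 2 = 2
  d = 3595: 𝟙(3595) · d(3595/3595) = 1 · 1 = 1
Summing: (𝟙 * d)(3595) = 4 + 2 + 2 + 1 = 9.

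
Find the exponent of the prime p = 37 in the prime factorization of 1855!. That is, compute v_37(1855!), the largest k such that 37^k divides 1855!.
v_37(1855!) = 51

Legendre's formula: v_p(n!) = Σ_{k ≥ 1} ⌊n / p^k⌋. For p = 37, n = 1855, the terms are:
  ⌊1855/37^1⌋ = ⌊1855/37⌋ = 50
  ⌊1855/37^2⌋ = ⌊1855/1369⌋ = 1
(the next term ⌊1855/37^3⌋ = 0, terminating the sum). Summing: v_37(1855!) = 50 + 1 = 51.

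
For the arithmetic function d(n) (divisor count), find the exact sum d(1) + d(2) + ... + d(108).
Σ_{n ≤ 108} d(n) = 528

Compute d(n) for each 1 ≤ n ≤ 108: d(1) = 1, d(2) = 2, d(3) = 2, d(4) = 3, d(5) = 2, d(6) = 4, d(7) = 2, d(8) = 4, d(9) = 3, d(10) = 4, d(11) = 2, d(12) = 6, d(13) = 2, d(14) = 4, d(15) = 4, d(16) = 5, d(17) = 2, d(18) = 6, d(19) = 2, d(20) = 6, d(21) = 4, d(22) = 4, d(23) = 2, d(24) = 8, d(25) = 3, d(26) = 4, d(27) = 4, d(28) = 6, d(29) = 2, d(30) = 8, d(31) = 2, d(32) = 6, d(33) = 4, d(34) = 4, d(35) = 4, d(36) = 9, d(37) = 2, d(38) = 4, d(39) = 4, d(40) = 8, d(41) = 2, d(42) = 8, d(43) = 2, d(44) = 6, d(45) = 6, d(46) = 4, d(47) = 2, d(48) = 10, d(49) = 3, d(50) = 6, d(51) = 4, d(52) = 6, d(53) = 2, d(54) = 8, d(55) = 4, d(56) = 8, d(57) = 4, d(58) = 4, d(59) = 2, d(60) = 12, d(61) = 2, d(62) = 4, d(63) = 6, d(64) = 7, d(65) = 4, d(66) = 8, d(67) = 2, d(68) = 6, d(69) = 4, d(70) = 8, d(71) = 2, d(72) = 12, d(73) = 2, d(74) = 4, d(75) = 6, d(76) = 6, d(77) = 4, d(78) = 8, d(79) = 2, d(80) = 10, d(81) = 5, d(82) = 4, d(83) = 2, d(84) = 12, d(85) = 4, d(86) = 4, d(87) = 4, d(88) = 8, d(89) = 2, d(90) = 12, d(91) = 4, d(92) = 6, d(93) = 4, d(94) = 4, d(95) = 4, d(96) = 12, d(97) = 2, d(98) = 6, d(99) = 6, d(100) = 9, d(101) = 2, d(102) = 8, d(103) = 2, d(104) = 8, d(105) = 8, d(106) = 4, d(107) = 2, d(108) = 12. Summing all 108 values: 528. (Dirichlet's divisor formula: Σ_{n ≤ x} d(n) = x ln(x) + (2γ − 1) x + O(√x). For x = 108, the asymptotic estimate is ≈ 522.35.)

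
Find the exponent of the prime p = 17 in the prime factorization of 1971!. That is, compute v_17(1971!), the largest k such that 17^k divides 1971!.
v_17(1971!) = 121

Legendre's formula: v_p(n!) = Σ_{k ≥ 1} ⌊n / p^k⌋. For p = 17, n = 1971, the terms are:
  ⌊1971/17^1⌋ = ⌊1971/17⌋ = 115
  ⌊1971/17^2⌋ = ⌊1971/289⌋ = 6
(the next term ⌊1971/17^3⌋ = 0, terminating the sum). Summing: v_17(1971!) = 115 + 6 = 121.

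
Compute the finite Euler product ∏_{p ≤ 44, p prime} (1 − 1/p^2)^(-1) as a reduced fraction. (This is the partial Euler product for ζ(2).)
∏ = 1688189817927745147112851/1030750286035260801024000

The primes p ≤ 44 are [2, 3, 5, 7, 11, 13, 17, 19, 23, 29, 31, 37, 41, 43]. For each prime, (1 − 1/p^2)^(-1) = p^2 / (p^2 − 1). The product is (1 − 1/2^2)^(-1), (1 − 1/3^2)^(-1), (1 − 1/5^2)^(-1), (1 − 1/7^2)^(-1), (1 − 1/11^2)^(-1), (1 − 1/13^2)^(-1), (1 − 1/17^2)^(-1), (1 − 1/19^2)^(-1), (1 − 1/23^2)^(-1), (1 − 1/29^2)^(-1), (1 − 1/31^2)^(-1), (1 − 1/37^2)^(-1), (1 − 1/41^2)^(-1), (1 − 1/43^2)^(-1) = ∏ p^2 / (p^2 − 1) = 1688189817927745147112851/1030750286035260801024000.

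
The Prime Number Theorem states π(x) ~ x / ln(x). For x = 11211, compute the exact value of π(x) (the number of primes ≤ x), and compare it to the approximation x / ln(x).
π(11211) = 1356;  x/ln(x) ≈ 1202.30;  relative error ≈ 11.34%.

Directly count primes up to 11211: π(11211) = 1356. The PNT approximation gives 11211/ln(11211) ≈ 11211/9.32465 ≈ 1202.30. Relative error (π(x) − x/ln(x)) / π(x) ≈ 11.34%; the approximation is known to undercount slightly (Li(x) is a better estimate).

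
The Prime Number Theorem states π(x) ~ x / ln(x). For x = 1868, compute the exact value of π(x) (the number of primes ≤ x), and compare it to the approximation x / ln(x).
π(1868) = 285;  x/ln(x) ≈ 247.99;  relative error ≈ 12.99%.

Directly count primes up to 1868: π(1868) = 285. The PNT approximation gives 1868/ln(1868) ≈ 1868/7.53262 ≈ 247.99. Relative error (π(x) − x/ln(x)) / π(x) ≈ 12.99%; the approximation is known to undercount slightly (Li(x) is a better estimate).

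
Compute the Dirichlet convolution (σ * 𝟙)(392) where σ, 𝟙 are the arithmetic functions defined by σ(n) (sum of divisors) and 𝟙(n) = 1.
(σ * 𝟙)(392) = 1716

Divisors of 392: [1, 2, 4, 7, 8, 14, 28, 49, 56, 98, 196, 392]. For each d | 392:
  d = 1: σ(1) · 𝟙(392/1) = 1 · 1 = 1
  d = 2: σ(2) · 𝟙(392/2) = 3 · 1 = 3
  d = 4: σ(4) · 𝟙(392/4) = 7 · 1 = 7
  d = 7: σ(7) · 𝟙(392/7) = 8 · 1 = 8
  d = 8: σ(8) · 𝟙(392/8) = 15 · 1 = 15
  d = 14: σ(14) · 𝟙(392/14) = 24 · 1 = 24
  d = 28: σ(28) · 𝟙(392/28) = 56 · 1 = 56
  d = 49: σ(49) · 𝟙(392/49) = 57 · 1 = 57
  d = 56: σ(56) · 𝟙(392/56) = 120 · 1 = 120
  d = 98: σ(98) · 𝟙(392/98) = 171 · 1 = 171
  d = 196: σ(196) · 𝟙(392/196) = 399 · 1 = 399
  d = 392: σ(392) · 𝟙(392/392) = 855 · 1 = 855
Summing: (σ * 𝟙)(392) = 1 + 3 + 7 + 8 + 15 + 24 + 56 + 57 + 120 + 171 + 399 + 855 = 1716.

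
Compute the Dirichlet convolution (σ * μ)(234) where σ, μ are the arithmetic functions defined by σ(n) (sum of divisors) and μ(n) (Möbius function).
(σ * μ)(234) = 234

Divisors of 234: [1, 2, 3, 6, 9, 13, 18, 26, 39, 78, 117, 234]. For each d | 234:
  d = 1: σ(1) · μ(234/1) = 1 · 0 = 0
  d = 2: σ(2) · μ(234/2) = 3 · 0 = 0
  d = 3: σ(3) · μ(234/3) = 4 · -1 = -4
  d = 6: σ(6) · μ(234/6) = 12 · 1 = 12
  d = 9: σ(9) · μ(234/9) = 13 · 1 = 13
  d = 13: σ(13) · μ(234/13) = 14 · 0 = 0
  d = 18: σ(18) · μ(234/18) = 39 · -1 = -39
  d = 26: σ(26) · μ(234/26) = 42 · 0 = 0
  d = 39: σ(39) · μ(234/39) = 56 · 1 = 56
  d = 78: σ(78) · μ(234/78) = 168 · -1 = -168
  d = 117: σ(117) · μ(234/117) = 182 · -1 = -182
  d = 234: σ(234) · μ(234/234) = 546 · 1 = 546
Summing: (σ * μ)(234) = 0 + 0 + -4 + 12 + 13 + 0 + -39 + 0 + 56 + -168 + -182 + 546 = 234.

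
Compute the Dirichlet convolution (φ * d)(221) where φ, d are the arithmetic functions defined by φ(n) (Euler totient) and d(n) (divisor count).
(φ * d)(221) = 252

Divisors of 221: [1, 13, 17, 221]. For each d | 221:
  d = 1: φ(1) · d(221/1) = 1 · 4 = 4
  d = 13: φ(13) · d(221/13) = 12 · 2 = 24
  d = 17: φ(17) · d(221/17) = 16 · 2 = 32
  d = 221: φ(221) · d(221/221) = 192 · 1 = 192
Summing: (φ * d)(221) = 4 + 24 + 32 + 192 = 252.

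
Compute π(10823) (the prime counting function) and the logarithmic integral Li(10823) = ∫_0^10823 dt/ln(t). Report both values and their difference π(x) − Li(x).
π(10823) = 1315;  Li(10823) ≈ 1335.11;  π(x) − Li(x) ≈ -20.11.

Direct count of primes ≤ 10823 gives π(10823) = 1315. Numerical evaluation of the logarithmic integral gives Li(10823) ≈ 1335.11. The difference π(x) − Li(x) ≈ -20.11 is typically negative for small/moderate x (Li(x) overestimates), though Littlewood's theorem shows this sign changes infinitely often.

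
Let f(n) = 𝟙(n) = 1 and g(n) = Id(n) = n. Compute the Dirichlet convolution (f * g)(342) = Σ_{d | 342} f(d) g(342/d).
(𝟙 * Id)(342) = 780

Divisors of 342: [1, 2, 3, 6, 9, 18, 19, 38, 57, 114, 171, 342]. For each d | 342:
  d = 1: 𝟙(1) · Id(342/1) = 1 · 342 = 342
  d = 2: 𝟙(2) · Id(342/2) = 1 · 171 = 171
  d = 3: 𝟙(3) · Id(342/3) = 1 · 114 = 114
  d = 6: 𝟙(6) · Id(342/6) = 1 · 57 = 57
  d = 9: 𝟙(9) · Id(342/9) = 1 · 38 = 38
  d = 18: 𝟙(18) · Id(342/18) = 1 · 19 = 19
  d = 19: 𝟙(19) · Id(342/19) = 1 · 18 = 18
  d = 38: 𝟙(38) · Id(342/38) = 1 · 9 = 9
  d = 57: 𝟙(57) · Id(342/57) = 1 · 6 = 6
  d = 114: 𝟙(114) · Id(342/114) = 1 · 3 = 3
  d = 171: 𝟙(171) · Id(342/171) = 1 · 2 = 2
  d = 342: 𝟙(342) · Id(342/342) = 1 · 1 = 1
Summing: (𝟙 * Id)(342) = 342 + 171 + 114 + 57 + 38 + 19 + 18 + 9 + 6 + 3 + 2 + 1 = 780.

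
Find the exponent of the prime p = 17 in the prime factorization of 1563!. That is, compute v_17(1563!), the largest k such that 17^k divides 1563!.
v_17(1563!) = 96

Legendre's formula: v_p(n!) = Σ_{k ≥ 1} ⌊n / p^k⌋. For p = 17, n = 1563, the terms are:
  ⌊1563/17^1⌋ = ⌊1563/17⌋ = 91
  ⌊1563/17^2⌋ = ⌊1563/289⌋ = 5
(the next term ⌊1563/17^3⌋ = 0, terminating the sum). Summing: v_17(1563!) = 91 + 5 = 96.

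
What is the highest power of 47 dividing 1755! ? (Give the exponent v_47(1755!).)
v_47(1755!) = 37

Legendre's formula: v_p(n!) = Σ_{k ≥ 1} ⌊n / p^k⌋. For p = 47, n = 1755, the terms are:
  ⌊1755/47^1⌋ = ⌊1755/47⌋ = 37
(the next term ⌊1755/47^2⌋ = 0, terminating the sum). Summing: v_47(1755!) = 37 = 37.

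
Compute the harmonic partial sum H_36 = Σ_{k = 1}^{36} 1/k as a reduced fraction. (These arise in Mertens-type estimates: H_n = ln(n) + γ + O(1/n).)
H_36 = 54801925434709/13127595717600

Direct summation: H_36 = 1 + 1/2 + ... + 1/36. The least common denominator is lcm(1, ..., 36) = 144403552893600; over this denominator the numerator is 144403552893600 + 72201776446800 + 48134517631200 + 36100888223400 + 28880710578720 + 24067258815600 + 20629078984800 + 18050444111700 + 16044839210400 + 14440355289360 + 13127595717600 + 12033629407800 + 11107965607200 + 10314539492400 + 9626903526240 + 9025222055850 + 8494326640800 + 8022419605200 + 7600186994400 + 7220177644680 + 6876359661600 + 6563797858800 + 6278415343200 + 6016814703900 + 5776142115744 + 5553982803600 + 5348279736800 + 5157269746200 + 4979432858400 + 4813451763120 + 4658179125600 + 4512611027925 + 4375865239200 + 4247163320400 + 4125815796960 + 4011209802600 = 602821179781799, so H_36 = 602821179781799/144403552893600; reducing by gcd(602821179781799, 144403552893600) = 11 gives 54801925434709/13127595717600 ≈ 4.17456. (The PNT-adjacent estimate ln(36) + γ ≈ 4.16073 matches within O(1/n).)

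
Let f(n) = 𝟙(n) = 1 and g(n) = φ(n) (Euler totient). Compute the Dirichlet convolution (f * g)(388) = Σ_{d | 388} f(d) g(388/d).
(𝟙 * φ)(388) = 388

Divisors of 388: [1, 2, 4, 97, 194, 388]. For each d | 388:
  d = 1: 𝟙(1) · φ(388/1) = 1 · 192 = 192
  d = 2: 𝟙(2) · φ(388/2) = 1 · 96 = 96
  d = 4: 𝟙(4) · φ(388/4) = 1 · 96 = 96
  d = 97: 𝟙(97) · φ(388/97) = 1 · 2 = 2
  d = 194: 𝟙(194) · φ(388/194) = 1 · 1 = 1
  d = 388: 𝟙(388) · φ(388/388) = 1 · 1 = 1
Summing: (𝟙 * φ)(388) = 192 + 96 + 96 + 2 + 1 + 1 = 388.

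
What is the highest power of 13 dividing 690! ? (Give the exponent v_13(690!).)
v_13(690!) = 57

Legendre's formula: v_p(n!) = Σ_{k ≥ 1} ⌊n / p^k⌋. For p = 13, n = 690, the terms are:
  ⌊690/13^1⌋ = ⌊690/13⌋ = 53
  ⌊690/13^2⌋ = ⌊690/169⌋ = 4
(the next term ⌊690/13^3⌋ = 0, terminating the sum). Summing: v_13(690!) = 53 + 4 = 57.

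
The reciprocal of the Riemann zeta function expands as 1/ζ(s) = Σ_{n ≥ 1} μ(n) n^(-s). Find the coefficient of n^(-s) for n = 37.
μ(37) = -1

Factor n = 37 = 37. μ(n) = 0 if any exponent ≥ 2 (not squarefree); otherwise μ(n) = (−1)^{ω(n)} where ω(n) is the number of distinct prime factors. Applying: μ(37) = -1.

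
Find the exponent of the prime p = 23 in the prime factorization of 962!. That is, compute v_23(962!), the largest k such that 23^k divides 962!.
v_23(962!) = 42

Legendre's formula: v_p(n!) = Σ_{k ≥ 1} ⌊n / p^k⌋. For p = 23, n = 962, the terms are:
  ⌊962/23^1⌋ = ⌊962/23⌋ = 41
  ⌊962/23^2⌋ = ⌊962/529⌋ = 1
(the next term ⌊962/23^3⌋ = 0, terminating the sum). Summing: v_23(962!) = 41 + 1 = 42.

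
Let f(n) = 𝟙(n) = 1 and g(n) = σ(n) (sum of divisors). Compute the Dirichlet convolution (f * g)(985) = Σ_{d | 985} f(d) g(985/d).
(𝟙 * σ)(985) = 1393

Divisors of 985: [1, 5, 197, 985]. For each d | 985:
  d = 1: 𝟙(1) · σ(985/1) = 1 · 1188 = 1188
  d = 5: 𝟙(5) · σ(985/5) = 1 · 198 = 198
  d = 197: 𝟙(197) · σ(985/197) = 1 · 6 = 6
  d = 985: 𝟙(985) · σ(985/985) = 1 · 1 = 1
Summing: (𝟙 * σ)(985) = 1188 + 198 + 6 + 1 = 1393.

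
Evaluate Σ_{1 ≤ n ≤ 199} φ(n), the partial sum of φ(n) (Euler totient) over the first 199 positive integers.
Σ_{n ≤ 199} φ(n) = 12152

Compute φ(n) for each 1 ≤ n ≤ 199: φ(1) = 1, φ(2) = 1, φ(3) = 2, φ(4) = 2, φ(5) = 4, φ(6) = 2, φ(7) = 6, φ(8) = 4, φ(9) = 6, φ(10) = 4, φ(11) = 10, φ(12) = 4, φ(13) = 12, φ(14) = 6, φ(15) = 8, φ(16) = 8, φ(17) = 16, φ(18) = 6, φ(19) = 18, φ(20) = 8, φ(21) = 12, φ(22) = 10, φ(23) = 22, φ(24) = 8, φ(25) = 20, φ(26) = 12, φ(27) = 18, φ(28) = 12, φ(29) = 28, φ(30) = 8, φ(31) = 30, φ(32) = 16, φ(33) = 20, φ(34) = 16, φ(35) = 24, φ(36) = 12, φ(37) = 36, φ(38) = 18, φ(39) = 24, φ(40) = 16, φ(41) = 40, φ(42) = 12, φ(43) = 42, φ(44) = 20, φ(45) = 24, φ(46) = 22, φ(47) = 46, φ(48) = 16, φ(49) = 42, φ(50) = 20, φ(51) = 32, φ(52) = 24, φ(53) = 52, φ(54) = 18, φ(55) = 40, φ(56) = 24, φ(57) = 36, φ(58) = 28, φ(59) = 58, φ(60) = 16, φ(61) = 60, φ(62) = 30, φ(63) = 36, φ(64) = 32, φ(65) = 48, φ(66) = 20, φ(67) = 66, φ(68) = 32, φ(69) = 44, φ(70) = 24, φ(71) = 70, φ(72) = 24, φ(73) = 72, φ(74) = 36, φ(75) = 40, φ(76) = 36, φ(77) = 60, φ(78) = 24, φ(79) = 78, φ(80) = 32, φ(81) = 54, φ(82) = 40, φ(83) = 82, φ(84) = 24, φ(85) = 64, φ(86) = 42, φ(87) = 56, φ(88) = 40, φ(89) = 88, φ(90) = 24, φ(91) = 72, φ(92) = 44, φ(93) = 60, φ(94) = 46, φ(95) = 72, φ(96) = 32, φ(97) = 96, φ(98) = 42, φ(99) = 60, φ(100) = 40, φ(101) = 100, φ(102) = 32, φ(103) = 102, φ(104) = 48, φ(105) = 48, φ(106) = 52, φ(107) = 106, φ(108) = 36, φ(109) = 108, φ(110) = 40, φ(111) = 72, φ(112) = 48, φ(113) = 112, φ(114) = 36, φ(115) = 88, φ(116) = 56, φ(117) = 72, φ(118) = 58, φ(119) = 96, φ(120) = 32, φ(121) = 110, φ(122) = 60, φ(123) = 80, φ(124) = 60, φ(125) = 100, φ(126) = 36, φ(127) = 126, φ(128) = 64, φ(129) = 84, φ(130) = 48, φ(131) = 130, φ(132) = 40, φ(133) = 108, φ(134) = 66, φ(135) = 72, φ(136) = 64, φ(137) = 136, φ(138) = 44, φ(139) = 138, φ(140) = 48, φ(141) = 92, φ(142) = 70, φ(143) = 120, φ(144) = 48, φ(145) = 112, φ(146) = 72, φ(147) = 84, φ(148) = 72, φ(149) = 148, φ(150) = 40, φ(151) = 150, φ(152) = 72, φ(153) = 96, φ(154) = 60, φ(155) = 120, φ(156) = 48, φ(157) = 156, φ(158) = 78, φ(159) = 104, φ(160) = 64, φ(161) = 132, φ(162) = 54, φ(163) = 162, φ(164) = 80, φ(165) = 80, φ(166) = 82, φ(167) = 166, φ(168) = 48, φ(169) = 156, φ(170) = 64, φ(171) = 108, φ(172) = 84, φ(173) = 172, φ(174) = 56, φ(175) = 120, φ(176) = 80, φ(177) = 116, φ(178) = 88, φ(179) = 178, φ(180) = 48, φ(181) = 180, φ(182) = 72, φ(183) = 120, φ(184) = 88, φ(185) = 144, φ(186) = 60, φ(187) = 160, φ(188) = 92, φ(189) = 108, φ(190) = 72, φ(191) = 190, φ(192) = 64, φ(193) = 192, φ(194) = 96, φ(195) = 96, φ(196) = 84, φ(197) = 196, φ(198) = 60, φ(199) = 198. Summing all 199 values: 12152. (Average order: Σ_{n ≤ x} φ(n) ~ (3/π²) x². For x = 199, (3/π²)·199² ≈ 12037.26.)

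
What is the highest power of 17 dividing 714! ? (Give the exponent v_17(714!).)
v_17(714!) = 44

Legendre's formula: v_p(n!) = Σ_{k ≥ 1} ⌊n / p^k⌋. For p = 17, n = 714, the terms are:
  ⌊714/17^1⌋ = ⌊714/17⌋ = 42
  ⌊714/17^2⌋ = ⌊714/289⌋ = 2
(the next term ⌊714/17^3⌋ = 0, terminating the sum). Summing: v_17(714!) = 42 + 2 = 44.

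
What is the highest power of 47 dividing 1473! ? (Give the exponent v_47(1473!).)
v_47(1473!) = 31

Legendre's formula: v_p(n!) = Σ_{k ≥ 1} ⌊n / p^k⌋. For p = 47, n = 1473, the terms are:
  ⌊1473/47^1⌋ = ⌊1473/47⌋ = 31
(the next term ⌊1473/47^2⌋ = 0, terminating the sum). Summing: v_47(1473!) = 31 = 31.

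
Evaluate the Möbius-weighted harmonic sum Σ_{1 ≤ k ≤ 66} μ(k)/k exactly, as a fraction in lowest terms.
Σ μ(k)/k = 316998129951549613081/19548063559901161830545

Values of μ(k) for 1 ≤ k ≤ 66: μ(1) = 1, μ(2) = -1, μ(3) = -1, μ(5) = -1, μ(6) = 1, μ(7) = -1, μ(10) = 1, μ(11) = -1, μ(13) = -1, μ(14) = 1, μ(15) = 1, μ(17) = -1, μ(19) = -1, μ(21) = 1, μ(22) = 1, μ(23) = -1, μ(26) = 1, μ(29) = -1, μ(30) = -1, μ(31) = -1, μ(33) = 1, μ(34) = 1, μ(35) = 1, μ(37) = -1, μ(38) = 1, μ(39) = 1, μ(41) = -1, μ(42) = -1, μ(43) = -1, μ(46) = 1, μ(47) = -1, μ(51) = 1, μ(53) = -1, μ(55) = 1, μ(57) = 1, μ(58) = 1, μ(59) = -1, μ(61) = -1, μ(62) = 1, μ(65) = 1, μ(66) = -1, with μ = 0 on non-squarefree integers. Summing μ(k)/k for k where μ(k) ≠ 0 gives 316998129951549613081/19548063559901161830545 ≈ 0.0162. (PNT ⟺ this sum → 0 as n → ∞.)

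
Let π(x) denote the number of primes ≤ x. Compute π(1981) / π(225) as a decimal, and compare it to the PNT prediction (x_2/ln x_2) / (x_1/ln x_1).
π(1981)/π(225) = 299/48 ≈ 6.2292;  PNT prediction ≈ 6.2816.

π(225) = 48 and π(1981) = 299, so π(1981)/π(225) ≈ 6.2292. The PNT-predicted ratio is (1981/ln(1981)) / (225/ln(225)) ≈ 6.2816. The two agree to within a few percent, as expected.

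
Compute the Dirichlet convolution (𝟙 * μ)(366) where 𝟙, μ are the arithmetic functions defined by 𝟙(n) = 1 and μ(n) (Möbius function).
(𝟙 * μ)(366) = 0

Divisors of 366: [1, 2, 3, 6, 61, 122, 183, 366]. For each d | 366:
  d = 1: 𝟙(1) · μ(366/1) = 1 · -1 = -1
  d = 2: 𝟙(2) · μ(366/2) = 1 · 1 = 1
  d = 3: 𝟙(3) · μ(366/3) = 1 · 1 = 1
  d = 6: 𝟙(6) · μ(366/6) = 1 · -1 = -1
  d = 61: 𝟙(61) · μ(366/61) = 1 · 1 = 1
  d = 122: 𝟙(122) · μ(366/122) = 1 · -1 = -1
  d = 183: 𝟙(183) · μ(366/183) = 1 · -1 = -1
  d = 366: 𝟙(366) · μ(366/366) = 1 · 1 = 1
Summing: (𝟙 * μ)(366) = -1 + 1 + 1 + -1 + 1 + -1 + -1 + 1 = 0.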